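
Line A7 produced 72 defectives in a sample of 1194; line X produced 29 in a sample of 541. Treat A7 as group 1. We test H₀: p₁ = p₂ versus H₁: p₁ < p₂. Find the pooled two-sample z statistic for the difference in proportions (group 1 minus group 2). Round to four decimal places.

p̂₁ = 72/1194 ≈ 0.0603015, p̂₂ = 29/541 ≈ 0.0536044.
Pooled p̂ = (72+29)/(1194+541) = 101/1735 = 0.0582133.
SE = √(0.0548245 × 0.00268595) = 0.0121349.
z = (0.0603015 − 0.0536044)/0.0121349 = 0.0066971/0.0121349 = 0.5519.
p-value = P(Z < 0.552) ≈ 0.7095.

z = 0.5519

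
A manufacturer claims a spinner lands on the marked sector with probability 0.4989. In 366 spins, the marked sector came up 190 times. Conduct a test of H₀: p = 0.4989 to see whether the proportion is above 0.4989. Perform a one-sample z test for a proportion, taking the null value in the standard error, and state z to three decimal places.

p̂ = 190/366 ≈ 0.51913.
Standard error under H₀: √(0.4989×0.5011/366) = 0.02614.
z = (0.51913 − 0.4989)/0.02614 = 0.02023/0.02614 = 0.774.
p-value = P(Z > 0.774) ≈ 0.2195.

z = 0.774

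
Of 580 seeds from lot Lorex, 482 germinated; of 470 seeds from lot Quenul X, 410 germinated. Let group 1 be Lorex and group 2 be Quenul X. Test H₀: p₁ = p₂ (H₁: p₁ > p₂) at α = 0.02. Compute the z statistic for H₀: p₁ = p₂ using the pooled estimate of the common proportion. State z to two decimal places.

z = -1.86

p̂₁ = 482/580 ≈ 0.8310, p̂₂ = 410/470 ≈ 0.8723.
Pooled p̂ = (482+410)/(580+470) = 892/1050 = 0.8495.
SE = √(0.127833 × 0.0038518) = 0.0222.
z = (0.8310 − 0.8723)/0.0222 = -0.0413/0.0222 = -1.86.
p-value = P(Z > -1.861) ≈ 0.9687, so at α = 0.02 we fail to reject H₀.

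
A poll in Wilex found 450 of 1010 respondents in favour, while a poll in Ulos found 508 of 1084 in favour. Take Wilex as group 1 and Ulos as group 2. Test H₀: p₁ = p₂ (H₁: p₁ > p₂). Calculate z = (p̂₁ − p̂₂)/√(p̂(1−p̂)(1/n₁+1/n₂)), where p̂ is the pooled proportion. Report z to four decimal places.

z = -1.0598

p̂₁ = 450/1010 ≈ 0.445545, p̂₂ = 508/1084 ≈ 0.468635.
Pooled p̂ = (450+508)/(1010+1084) = 958/2094 = 0.457498.
SE = √(0.248194 × 0.00191261) = 0.021788.
z = (0.445545 − 0.468635)/0.021788 = -0.023090/0.021788 = -1.0598.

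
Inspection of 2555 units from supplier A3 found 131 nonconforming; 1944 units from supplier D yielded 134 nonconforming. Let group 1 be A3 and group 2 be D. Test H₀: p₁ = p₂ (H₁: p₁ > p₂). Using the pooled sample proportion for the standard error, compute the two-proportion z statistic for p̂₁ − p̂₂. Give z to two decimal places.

z = -2.49

p̂₁ = 131/2555 ≈ 0.05127, p̂₂ = 134/1944 ≈ 0.06893.
Pooled p̂ = (131+134)/(2555+1944) = 265/4499 = 0.05890.
SE = √(0.0554325 × 0.000905793) = 0.00709.
z = (0.05127 − 0.06893)/0.00709 = -0.01766/0.00709 = -2.49.
p-value = P(Z > -2.492) ≈ 0.9936.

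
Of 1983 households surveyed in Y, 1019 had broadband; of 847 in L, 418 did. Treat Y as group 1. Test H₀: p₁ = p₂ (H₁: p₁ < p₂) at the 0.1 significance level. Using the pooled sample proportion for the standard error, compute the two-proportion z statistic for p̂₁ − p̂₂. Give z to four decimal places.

z = 0.9922

p̂₁ = 1019/1983 ≈ 0.5138679, p̂₂ = 418/847 ≈ 0.4935065.
Pooled p̂ = (1019+418)/(1983+847) = 1437/2830 = 0.5077739.
SE = √(0.24994 × 0.00168492) = 0.0205214.
z = (0.5138679 − 0.4935065)/0.0205214 = 0.0203614/0.0205214 = 0.9922.
p-value = P(Z < 0.992) ≈ 0.8395. With α = 0.1, fail to reject H₀.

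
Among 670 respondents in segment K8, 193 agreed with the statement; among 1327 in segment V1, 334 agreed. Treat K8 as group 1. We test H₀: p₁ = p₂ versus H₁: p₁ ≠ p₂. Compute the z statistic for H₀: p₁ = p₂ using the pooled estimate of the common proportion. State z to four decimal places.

z = 1.7409

p̂₁ = 193/670 ≈ 0.288060, p̂₂ = 334/1327 ≈ 0.251696.
Pooled p̂ = (193+334)/(670+1327) = 527/1997 = 0.263896.
SE = √(0.194255 × 0.00224612) = 0.020888.
z = (0.288060 − 0.251696)/0.020888 = 0.036364/0.020888 = 1.7409.
Two-sided p-value ≈ 2·Φ(−1.741) = 0.0817.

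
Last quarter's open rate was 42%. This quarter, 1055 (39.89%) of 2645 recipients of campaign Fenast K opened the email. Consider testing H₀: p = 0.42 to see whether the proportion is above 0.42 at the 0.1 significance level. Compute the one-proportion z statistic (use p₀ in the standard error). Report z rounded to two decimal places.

p̂ = 1055/2645 ≈ 0.3989.
Under H₀, SE = √(0.42·0.58/2645) = √(9.20983e-05) = 0.0096.
z = (0.3989 − 0.42)/0.0096 = -0.0211/0.0096 = -2.20.
p-value = P(Z > -2.202) ≈ 0.9862; since p > α = 0.1, fail to reject H₀.

z = -2.20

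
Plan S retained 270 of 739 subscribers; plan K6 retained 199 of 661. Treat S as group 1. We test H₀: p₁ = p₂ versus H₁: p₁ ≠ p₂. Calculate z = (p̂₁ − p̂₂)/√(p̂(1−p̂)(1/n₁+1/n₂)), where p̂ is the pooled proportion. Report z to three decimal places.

z = 2.545

p̂₁ = 270/739 = 0.36536, p̂₂ = 199/661 = 0.30106.
Pooled p̂ = (270+199)/(739+661) = 469/1400 = 0.33500.
SE = √(p̂(1−p̂)(1/n₁+1/n₂)) = √(0.33500·0.66500·0.00286604) = √(0.000638482) = 0.02527.
z = (0.36536 − 0.30106)/0.02527 = 0.06430/0.02527 = 2.545.
p-value = 2·P(Z > 2.545) ≈ 0.0109.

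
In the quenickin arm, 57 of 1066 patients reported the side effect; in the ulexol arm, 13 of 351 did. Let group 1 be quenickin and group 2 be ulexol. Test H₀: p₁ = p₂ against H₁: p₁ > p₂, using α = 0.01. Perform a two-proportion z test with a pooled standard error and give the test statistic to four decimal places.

p̂₁ = 57/1066 = 0.053471, p̂₂ = 13/351 = 0.037037.
Pooled p̂ = (57+13)/(1066+351) = 70/1417 = 0.049400.
SE = √(0.0469598 × 0.00378709) = 0.013336.
z = (0.053471 − 0.037037)/0.013336 = 0.016434/0.013336 = 1.2323.
p-value = P(Z > 1.232) ≈ 0.1089, so at α = 0.01 we fail to reject H₀.

z = 1.2323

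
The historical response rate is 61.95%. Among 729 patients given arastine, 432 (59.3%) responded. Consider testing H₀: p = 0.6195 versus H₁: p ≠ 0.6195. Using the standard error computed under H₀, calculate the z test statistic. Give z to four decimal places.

p̂ = 432/729 ≈ 0.5925926.
Under H₀, SE = √(0.6195·0.3805/729) = √(0.000323347) = 0.0179818.
z = (0.5925926 − 0.6195)/0.0179818 = -0.0269074/0.0179818 = -1.4964.

z = -1.4964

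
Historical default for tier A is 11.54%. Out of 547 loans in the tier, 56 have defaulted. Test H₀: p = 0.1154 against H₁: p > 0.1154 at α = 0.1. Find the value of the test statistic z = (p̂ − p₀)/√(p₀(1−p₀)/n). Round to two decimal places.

p̂ = 56/547 = 0.1024.
SE = √(p₀(1−p₀)/n) = √(0.10208/547) = 0.0137.
z = (0.1024 − 0.1154)/0.0137 = -0.0130/0.0137 = -0.95.
p-value = P(Z > -0.953) ≈ 0.8298, so at α = 0.1 we fail to reject H₀.

z = -0.95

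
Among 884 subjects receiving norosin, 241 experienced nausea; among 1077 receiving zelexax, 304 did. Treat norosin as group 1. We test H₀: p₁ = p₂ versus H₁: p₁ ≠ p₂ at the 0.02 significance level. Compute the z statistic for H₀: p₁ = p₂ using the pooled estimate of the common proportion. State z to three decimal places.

z = -0.474

p̂₁ = 241/884 = 0.272624, p̂₂ = 304/1077 = 0.282266.
Pooled p̂ = (241+304)/(884+1077) = 545/1961 = 0.277919.
SE = √(p̂(1−p̂)(1/n₁+1/n₂)) = √(0.277919·0.722081·0.00205973) = √(0.000413346) = 0.020331.
z = (0.272624 − 0.282266)/0.020331 = -0.009642/0.020331 = -0.474.
Two-sided p-value ≈ 2·Φ(−0.474) = 0.6354; since p > α = 0.02, fail to reject H₀.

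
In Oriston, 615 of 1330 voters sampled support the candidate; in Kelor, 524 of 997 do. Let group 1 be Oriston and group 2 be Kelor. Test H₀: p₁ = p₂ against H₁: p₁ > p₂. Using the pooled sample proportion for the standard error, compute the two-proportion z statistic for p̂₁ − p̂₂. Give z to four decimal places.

p̂₁ = 615/1330 ≈ 0.462406, p̂₂ = 524/997 ≈ 0.525577.
Pooled p̂ = (615+524)/(1330+997) = 1139/2327 = 0.489471.
SE = √(p̂(1−p̂)(1/n₁+1/n₂)) = √(0.489471·0.510529·0.00175489) = √(0.000438528) = 0.020941.
z = (0.462406 − 0.525577)/0.020941 = -0.063171/0.020941 = -3.0166.
p-value = P(Z > -3.017) ≈ 0.9987.

z = -3.0166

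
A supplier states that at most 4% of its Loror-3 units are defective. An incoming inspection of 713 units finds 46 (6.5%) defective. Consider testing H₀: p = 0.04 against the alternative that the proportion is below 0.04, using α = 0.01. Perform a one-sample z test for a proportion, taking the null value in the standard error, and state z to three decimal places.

p̂ = 46/713 ≈ 0.06452.
Standard error under H₀: √(0.04×0.96/713) = 0.00734.
z = (0.06452 − 0.04)/0.00734 = 0.02452/0.00734 = 3.341.
p-value = P(Z < 3.341) ≈ 0.9996, so at α = 0.01 we fail to reject H₀.

z = 3.341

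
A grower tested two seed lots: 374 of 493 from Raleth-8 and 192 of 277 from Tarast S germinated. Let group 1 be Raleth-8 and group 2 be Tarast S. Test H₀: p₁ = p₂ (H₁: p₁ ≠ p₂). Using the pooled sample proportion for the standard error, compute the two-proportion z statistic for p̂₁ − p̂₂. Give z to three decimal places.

p̂₁ = 374/493 = 0.75862, p̂₂ = 192/277 = 0.69314.
Pooled p̂ = (374+192)/(493+277) = 566/770 = 0.73506.
SE = √(p̂(1−p̂)(1/n₁+1/n₂)) = √(0.73506·0.26494·0.00563851) = √(0.00109807) = 0.03314.
z = (0.75862 − 0.69314)/0.03314 = 0.06548/0.03314 = 1.976.
p-value = 2·P(Z > 1.976) ≈ 0.0482.

z = 1.976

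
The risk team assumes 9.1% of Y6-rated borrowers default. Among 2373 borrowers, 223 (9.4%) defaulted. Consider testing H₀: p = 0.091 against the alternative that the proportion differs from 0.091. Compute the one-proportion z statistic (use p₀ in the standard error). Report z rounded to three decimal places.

z = 0.504

p̂ = 223/2373 ≈ 0.093974.
Under H₀, SE = √(0.091·0.909/2373) = √(3.48584e-05) = 0.005904.
z = (0.093974 − 0.091)/0.005904 = 0.002974/0.005904 = 0.504.
p-value = 2·P(Z > 0.504) ≈ 0.6145.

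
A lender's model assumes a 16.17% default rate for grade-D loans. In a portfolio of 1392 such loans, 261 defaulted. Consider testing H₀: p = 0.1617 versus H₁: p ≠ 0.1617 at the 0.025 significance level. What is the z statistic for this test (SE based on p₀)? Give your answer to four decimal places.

p̂ = 261/1392 ≈ 0.187500.
SE = √(p₀(1−p₀)/n) = √(0.13555/1392) = 0.009868.
z = (0.187500 − 0.1617)/0.009868 = 0.025800/0.009868 = 2.6145.
p-value = 2·P(Z > 2.614) ≈ 0.0089. With α = 0.025, reject H₀.

z = 2.6145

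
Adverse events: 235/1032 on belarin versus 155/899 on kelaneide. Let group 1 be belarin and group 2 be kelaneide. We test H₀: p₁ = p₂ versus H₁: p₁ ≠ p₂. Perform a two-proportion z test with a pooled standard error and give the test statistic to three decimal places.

z = 3.019

p̂₁ = 235/1032 ≈ 0.22771, p̂₂ = 155/899 ≈ 0.17241.
Pooled p̂ = (235+155)/(1032+899) = 390/1931 = 0.20197.
SE = √(p̂(1−p̂)(1/n₁+1/n₂)) = √(0.20197·0.79803·0.00208134) = √(0.000335464) = 0.01832.
z = (0.22771 − 0.17241)/0.01832 = 0.05530/0.01832 = 3.019.
p-value = 2·P(Z > 3.019) ≈ 0.0025.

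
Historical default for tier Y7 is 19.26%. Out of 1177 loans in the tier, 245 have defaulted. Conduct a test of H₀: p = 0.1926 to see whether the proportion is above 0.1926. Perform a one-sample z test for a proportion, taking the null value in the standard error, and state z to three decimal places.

p̂ = 245/1177 ≈ 0.208156.
Standard error under H₀: √(0.1926×0.8074/1177) = 0.011494.
z = (0.208156 − 0.1926)/0.011494 = 0.015556/0.011494 = 1.353.

z = 1.353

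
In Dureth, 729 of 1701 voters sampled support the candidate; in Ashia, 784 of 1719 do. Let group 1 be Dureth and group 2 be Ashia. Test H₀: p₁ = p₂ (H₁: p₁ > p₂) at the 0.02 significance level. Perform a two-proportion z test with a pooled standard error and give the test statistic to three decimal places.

p̂₁ = 729/1701 ≈ 0.42857, p̂₂ = 784/1719 ≈ 0.45608.
Pooled p̂ = (729+784)/(1701+1719) = 1513/3420 = 0.44240.
SE = √(p̂(1−p̂)(1/n₁+1/n₂)) = √(0.44240·0.55760·0.00116962) = √(0.000288525) = 0.01699.
z = (0.42857 − 0.45608)/0.01699 = -0.02751/0.01699 = -1.619.
p-value = P(Z > -1.619) ≈ 0.9473; since p > α = 0.02, fail to reject H₀.

z = -1.619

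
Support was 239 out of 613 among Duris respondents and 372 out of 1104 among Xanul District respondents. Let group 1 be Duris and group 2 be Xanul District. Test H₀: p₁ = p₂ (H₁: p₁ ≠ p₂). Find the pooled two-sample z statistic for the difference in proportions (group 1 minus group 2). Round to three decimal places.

z = 2.195

p̂₁ = 239/613 = 0.389886, p̂₂ = 372/1104 = 0.336957.
Pooled p̂ = (239+372)/(613+1104) = 611/1717 = 0.355853.
SE = √(0.229222 × 0.00253712) = 0.024116.
z = (0.389886 − 0.336957)/0.024116 = 0.052929/0.024116 = 2.195.
Two-sided p-value ≈ 2·Φ(−2.195) = 0.0282.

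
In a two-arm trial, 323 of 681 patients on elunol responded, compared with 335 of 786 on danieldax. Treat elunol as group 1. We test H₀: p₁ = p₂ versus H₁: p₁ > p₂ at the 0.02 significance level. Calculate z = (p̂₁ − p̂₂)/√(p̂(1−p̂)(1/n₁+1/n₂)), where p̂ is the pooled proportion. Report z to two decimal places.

z = 1.85

p̂₁ = 323/681 ≈ 0.4743, p̂₂ = 335/786 ≈ 0.4262.
Pooled p̂ = (323+335)/(681+786) = 658/1467 = 0.4485.
SE = √(p̂(1−p̂)(1/n₁+1/n₂)) = √(0.4485·0.5515·0.00274069) = √(0.000677914) = 0.0260.
z = (0.4743 − 0.4262)/0.0260 = 0.0481/0.0260 = 1.85.
p-value = P(Z > 1.847) ≈ 0.0324; since p > α = 0.02, fail to reject H₀.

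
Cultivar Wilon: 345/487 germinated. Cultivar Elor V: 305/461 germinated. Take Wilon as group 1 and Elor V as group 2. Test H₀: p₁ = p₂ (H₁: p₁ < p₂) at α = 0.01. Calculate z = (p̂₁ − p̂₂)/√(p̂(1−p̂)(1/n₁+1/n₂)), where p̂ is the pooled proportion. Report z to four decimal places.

z = 1.5518

p̂₁ = 345/487 = 0.708419, p̂₂ = 305/461 = 0.661605.
Pooled p̂ = (345+305)/(487+461) = 650/948 = 0.685654.
SE = √(p̂(1−p̂)(1/n₁+1/n₂)) = √(0.685654·0.314346·0.00422259) = √(0.000910105) = 0.030168.
z = (0.708419 − 0.661605)/0.030168 = 0.046814/0.030168 = 1.5518.
p-value = P(Z < 1.552) ≈ 0.9396. With α = 0.01, fail to reject H₀.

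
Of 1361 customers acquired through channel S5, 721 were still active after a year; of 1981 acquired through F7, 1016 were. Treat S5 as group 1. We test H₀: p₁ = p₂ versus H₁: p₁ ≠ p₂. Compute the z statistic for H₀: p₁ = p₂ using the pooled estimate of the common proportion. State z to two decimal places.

p̂₁ = 721/1361 = 0.5298, p̂₂ = 1016/1981 = 0.5129.
Pooled p̂ = (721+1016)/(1361+1981) = 1737/3342 = 0.5197.
SE = √(p̂(1−p̂)(1/n₁+1/n₂)) = √(0.5197·0.4803·0.00123955) = √(0.000309404) = 0.0176.
z = (0.5298 − 0.5129)/0.0176 = 0.0169/0.0176 = 0.96.
p-value = 2·P(Z > 0.960) ≈ 0.3371.

z = 0.96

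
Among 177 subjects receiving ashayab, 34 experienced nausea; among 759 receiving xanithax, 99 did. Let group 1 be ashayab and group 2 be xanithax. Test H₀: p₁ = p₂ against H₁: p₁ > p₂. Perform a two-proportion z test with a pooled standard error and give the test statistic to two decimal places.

p̂₁ = 34/177 = 0.1921, p̂₂ = 99/759 = 0.1304.
Pooled p̂ = (34+99)/(177+759) = 133/936 = 0.1421.
SE = √(p̂(1−p̂)(1/n₁+1/n₂)) = √(0.1421·0.8579·0.00696724) = √(0.00084933) = 0.0291.
z = (0.1921 − 0.1304)/0.0291 = 0.0617/0.0291 = 2.12.

z = 2.12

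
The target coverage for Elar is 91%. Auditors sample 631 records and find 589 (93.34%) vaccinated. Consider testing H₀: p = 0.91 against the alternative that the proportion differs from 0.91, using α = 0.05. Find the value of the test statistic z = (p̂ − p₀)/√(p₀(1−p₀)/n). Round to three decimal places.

z = 2.057

p̂ = 589/631 = 0.933439.
Under H₀, SE = √(0.91·0.09/631) = √(0.000129794) = 0.011393.
z = (0.933439 − 0.91)/0.011393 = 0.023439/0.011393 = 2.057.
Two-sided p-value ≈ 2·Φ(−2.057) = 0.0397. With α = 0.05, reject H₀.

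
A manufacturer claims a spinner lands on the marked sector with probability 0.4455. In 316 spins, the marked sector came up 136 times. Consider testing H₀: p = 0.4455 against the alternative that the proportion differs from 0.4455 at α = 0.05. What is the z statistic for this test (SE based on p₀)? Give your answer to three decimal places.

p̂ = 136/316 ≈ 0.43038.
SE = √(p₀(1−p₀)/n) = √(0.24703/316) = 0.02796.
z = (0.43038 − 0.4455)/0.02796 = -0.01512/0.02796 = -0.541.
p-value = 2·P(Z > 0.541) ≈ 0.5887, so at α = 0.05 we fail to reject H₀.

z = -0.541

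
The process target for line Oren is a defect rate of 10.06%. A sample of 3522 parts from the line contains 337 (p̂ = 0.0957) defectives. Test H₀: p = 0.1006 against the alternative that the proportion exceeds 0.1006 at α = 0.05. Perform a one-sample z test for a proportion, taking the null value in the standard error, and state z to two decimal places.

z = -0.97

p̂ = 337/3522 ≈ 0.09568.
SE = √(p₀(1−p₀)/n) = √(0.09048/3522) = 0.00507.
z = (0.09568 − 0.1006)/0.00507 = -0.00492/0.00507 = -0.97.
p-value = P(Z > -0.970) ≈ 0.8339, so at α = 0.05 we fail to reject H₀.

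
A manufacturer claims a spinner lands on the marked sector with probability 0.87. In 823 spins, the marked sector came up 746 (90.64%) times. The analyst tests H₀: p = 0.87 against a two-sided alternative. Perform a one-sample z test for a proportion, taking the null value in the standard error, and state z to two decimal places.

z = 3.11

p̂ = 746/823 = 0.9064.
SE = √(p₀(1−p₀)/n) = √(0.1131/823) = 0.0117.
z = (0.9064 − 0.87)/0.0117 = 0.0364/0.0117 = 3.11.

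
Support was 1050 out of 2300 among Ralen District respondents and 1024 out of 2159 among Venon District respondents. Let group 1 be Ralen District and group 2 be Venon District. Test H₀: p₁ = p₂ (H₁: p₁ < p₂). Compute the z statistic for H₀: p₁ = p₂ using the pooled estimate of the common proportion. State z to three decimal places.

p̂₁ = 1050/2300 ≈ 0.45652, p̂₂ = 1024/2159 ≈ 0.47429.
Pooled p̂ = (1050+1024)/(2300+2159) = 2074/4459 = 0.46513.
SE = √(p̂(1−p̂)(1/n₁+1/n₂)) = √(0.46513·0.53487·0.00089796) = √(0.000223398) = 0.01495.
z = (0.45652 − 0.47429)/0.01495 = -0.01777/0.01495 = -1.189.
p-value = P(Z < -1.189) ≈ 0.1172.

z = -1.189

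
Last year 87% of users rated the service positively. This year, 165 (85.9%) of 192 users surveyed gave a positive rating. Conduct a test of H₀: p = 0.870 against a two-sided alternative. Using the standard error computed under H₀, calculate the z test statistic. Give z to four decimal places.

z = -0.4378

p̂ = 165/192 = 0.859375.
Under H₀, SE = √(0.87·0.13/192) = √(0.000589063) = 0.024271.
z = (0.859375 − 0.87)/0.024271 = -0.010625/0.024271 = -0.4378.
p-value = 2·P(Z > 0.438) ≈ 0.6616.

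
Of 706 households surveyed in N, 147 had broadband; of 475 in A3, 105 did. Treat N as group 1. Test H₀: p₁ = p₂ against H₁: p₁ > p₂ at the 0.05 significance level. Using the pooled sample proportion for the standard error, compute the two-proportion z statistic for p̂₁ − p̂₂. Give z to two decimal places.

p̂₁ = 147/706 ≈ 0.2082, p̂₂ = 105/475 ≈ 0.2211.
Pooled p̂ = (147+105)/(706+475) = 252/1181 = 0.2134.
SE = √(0.167848 × 0.00352169) = 0.0243.
z = (0.2082 − 0.2211)/0.0243 = -0.0129/0.0243 = -0.53.
p-value = P(Z > -0.528) ≈ 0.7013, so at α = 0.05 we fail to reject H₀.

z = -0.53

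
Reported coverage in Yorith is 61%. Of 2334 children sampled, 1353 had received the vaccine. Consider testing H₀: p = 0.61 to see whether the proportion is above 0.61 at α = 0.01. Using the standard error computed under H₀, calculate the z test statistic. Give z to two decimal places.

p̂ = 1353/2334 ≈ 0.5797.
Under H₀, SE = √(0.61·0.39/2334) = √(0.000101928) = 0.0101.
z = (0.5797 − 0.61)/0.0101 = -0.0303/0.0101 = -3.00.
p-value = P(Z > -3.002) ≈ 0.9987; since p > α = 0.01, fail to reject H₀.

z = -3.00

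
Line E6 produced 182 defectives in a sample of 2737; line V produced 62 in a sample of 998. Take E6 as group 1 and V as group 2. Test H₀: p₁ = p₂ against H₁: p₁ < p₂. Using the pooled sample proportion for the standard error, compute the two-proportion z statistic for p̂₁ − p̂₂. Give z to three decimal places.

z = 0.478

p̂₁ = 182/2737 = 0.066496, p̂₂ = 62/998 = 0.062124.
Pooled p̂ = (182+62)/(2737+998) = 244/3735 = 0.065328.
SE = √(p̂(1−p̂)(1/n₁+1/n₂)) = √(0.065328·0.934672·0.00136737) = √(8.34918e-05) = 0.009137.
z = (0.066496 − 0.062124)/0.009137 = 0.004372/0.009137 = 0.478.
p-value = P(Z < 0.478) ≈ 0.6838.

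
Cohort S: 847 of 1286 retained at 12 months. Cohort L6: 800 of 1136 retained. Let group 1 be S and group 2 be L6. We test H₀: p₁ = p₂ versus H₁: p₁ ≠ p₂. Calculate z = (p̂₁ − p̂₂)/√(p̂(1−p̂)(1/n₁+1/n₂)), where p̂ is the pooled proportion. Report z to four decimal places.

p̂₁ = 847/1286 = 0.6586314, p̂₂ = 800/1136 = 0.7042254.
Pooled p̂ = (847+800)/(1286+1136) = 1647/2422 = 0.6800165.
SE = √(p̂(1−p̂)(1/n₁+1/n₂)) = √(0.6800165·0.3199835·0.00165789) = √(0.000360746) = 0.0189933.
z = (0.6586314 − 0.7042254)/0.0189933 = -0.0455940/0.0189933 = -2.4005.
p-value = 2·P(Z > 2.401) ≈ 0.0164.

z = -2.4005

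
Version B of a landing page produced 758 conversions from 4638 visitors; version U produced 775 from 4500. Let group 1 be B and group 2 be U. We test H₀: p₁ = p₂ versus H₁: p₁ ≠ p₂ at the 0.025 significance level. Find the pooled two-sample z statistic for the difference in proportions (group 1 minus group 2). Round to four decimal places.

z = -1.1242

p̂₁ = 758/4638 ≈ 0.1634325, p̂₂ = 775/4500 ≈ 0.1722222.
Pooled p̂ = (758+775)/(4638+4500) = 1533/9138 = 0.1677610.
SE = √(0.139617 × 0.000437832) = 0.0078185.
z = (0.1634325 − 0.1722222)/0.0078185 = -0.0087897/0.0078185 = -1.1242.
Two-sided p-value ≈ 2·Φ(−1.124) = 0.2609, so at α = 0.025 we fail to reject H₀.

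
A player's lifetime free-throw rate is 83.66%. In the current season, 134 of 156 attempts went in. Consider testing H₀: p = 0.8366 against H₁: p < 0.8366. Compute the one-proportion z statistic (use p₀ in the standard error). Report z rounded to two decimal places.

p̂ = 134/156 ≈ 0.8590.
Under H₀, SE = √(0.8366·0.1634/156) = √(0.000876285) = 0.0296.
z = (0.8590 − 0.8366)/0.0296 = 0.0224/0.0296 = 0.76.
p-value = P(Z < 0.756) ≈ 0.7751.

z = 0.76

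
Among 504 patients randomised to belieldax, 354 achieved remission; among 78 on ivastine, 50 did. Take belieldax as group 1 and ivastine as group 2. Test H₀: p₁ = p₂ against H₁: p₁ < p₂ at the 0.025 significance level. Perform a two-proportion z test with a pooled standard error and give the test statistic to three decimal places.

p̂₁ = 354/504 ≈ 0.70238, p̂₂ = 50/78 ≈ 0.64103.
Pooled p̂ = (354+50)/(504+78) = 404/582 = 0.69416.
SE = √(0.212303 × 0.0148046) = 0.05606.
z = (0.70238 − 0.64103)/0.05606 = 0.06135/0.05606 = 1.094.
p-value = P(Z < 1.094) ≈ 0.8631, so at α = 0.025 we fail to reject H₀.

z = 1.094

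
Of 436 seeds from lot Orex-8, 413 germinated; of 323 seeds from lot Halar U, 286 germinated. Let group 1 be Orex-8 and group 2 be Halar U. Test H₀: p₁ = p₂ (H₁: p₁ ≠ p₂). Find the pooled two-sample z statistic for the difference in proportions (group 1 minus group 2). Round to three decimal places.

z = 3.120

p̂₁ = 413/436 ≈ 0.94725, p̂₂ = 286/323 ≈ 0.88545.
Pooled p̂ = (413+286)/(436+323) = 699/759 = 0.92095.
SE = √(p̂(1−p̂)(1/n₁+1/n₂)) = √(0.92095·0.07905·0.00538955) = √(0.000392372) = 0.01981.
z = (0.94725 − 0.88545)/0.01981 = 0.06180/0.01981 = 3.120.
Two-sided p-value ≈ 2·Φ(−3.120) = 0.0018.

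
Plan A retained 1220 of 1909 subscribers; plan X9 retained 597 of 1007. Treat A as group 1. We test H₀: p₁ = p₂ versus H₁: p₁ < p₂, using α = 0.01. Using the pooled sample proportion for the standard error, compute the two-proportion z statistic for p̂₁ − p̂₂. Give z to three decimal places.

z = 2.449

p̂₁ = 1220/1909 = 0.639078, p̂₂ = 597/1007 = 0.592850.
Pooled p̂ = (1220+597)/(1909+1007) = 1817/2916 = 0.623114.
SE = √(0.234843 × 0.00151688) = 0.018874.
z = (0.639078 − 0.592850)/0.018874 = 0.046228/0.018874 = 2.449.
p-value = P(Z < 2.449) ≈ 0.9928. With α = 0.01, fail to reject H₀.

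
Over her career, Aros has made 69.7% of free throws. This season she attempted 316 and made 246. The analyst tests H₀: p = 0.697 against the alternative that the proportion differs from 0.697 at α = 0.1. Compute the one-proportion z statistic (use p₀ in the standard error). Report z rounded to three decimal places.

z = 3.152

p̂ = 246/316 ≈ 0.77848.
SE = √(p₀(1−p₀)/n) = √(0.21119/316) = 0.02585.
z = (0.77848 − 0.697)/0.02585 = 0.08148/0.02585 = 3.152.
p-value = 2·P(Z > 3.152) ≈ 0.0016. With α = 0.1, reject H₀.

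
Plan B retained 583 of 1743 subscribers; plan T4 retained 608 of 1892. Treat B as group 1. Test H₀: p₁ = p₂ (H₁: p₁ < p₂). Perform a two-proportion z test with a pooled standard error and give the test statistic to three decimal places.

p̂₁ = 583/1743 = 0.334481, p̂₂ = 608/1892 = 0.321353.
Pooled p̂ = (583+608)/(1743+1892) = 1191/3635 = 0.327648.
SE = √(0.220295 × 0.00110226) = 0.015583.
z = (0.334481 − 0.321353)/0.015583 = 0.013128/0.015583 = 0.842.

z = 0.842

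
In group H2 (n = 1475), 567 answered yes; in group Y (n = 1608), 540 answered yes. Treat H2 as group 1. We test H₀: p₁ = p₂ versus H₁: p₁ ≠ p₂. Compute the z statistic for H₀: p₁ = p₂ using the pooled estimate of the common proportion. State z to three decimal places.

p̂₁ = 567/1475 ≈ 0.38441, p̂₂ = 540/1608 ≈ 0.33582.
Pooled p̂ = (567+540)/(1475+1608) = 1107/3083 = 0.35907.
SE = √(0.230138 × 0.00129986) = 0.01730.
z = (0.38441 − 0.33582)/0.01730 = 0.04859/0.01730 = 2.809.
p-value = 2·P(Z > 2.809) ≈ 0.0050.

z = 2.809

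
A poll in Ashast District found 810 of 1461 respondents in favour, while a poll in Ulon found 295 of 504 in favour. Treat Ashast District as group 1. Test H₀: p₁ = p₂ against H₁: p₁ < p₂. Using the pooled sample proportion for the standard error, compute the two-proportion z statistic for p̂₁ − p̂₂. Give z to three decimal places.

p̂₁ = 810/1461 = 0.55441, p̂₂ = 295/504 = 0.58532.
Pooled p̂ = (810+295)/(1461+504) = 1105/1965 = 0.56234.
SE = √(0.246114 × 0.00266859) = 0.02563.
z = (0.55441 − 0.58532)/0.02563 = -0.03091/0.02563 = -1.206.
p-value = P(Z < -1.206) ≈ 0.1139.

z = -1.206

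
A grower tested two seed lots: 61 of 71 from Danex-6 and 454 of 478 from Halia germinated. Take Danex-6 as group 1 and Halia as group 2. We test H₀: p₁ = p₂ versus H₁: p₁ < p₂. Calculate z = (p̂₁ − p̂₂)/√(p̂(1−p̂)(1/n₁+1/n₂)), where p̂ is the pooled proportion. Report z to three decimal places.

p̂₁ = 61/71 = 0.859155, p̂₂ = 454/478 = 0.949791.
Pooled p̂ = (61+454)/(71+478) = 515/549 = 0.938069.
SE = √(0.0580954 × 0.0161766) = 0.030656.
z = (0.859155 − 0.949791)/0.030656 = -0.090636/0.030656 = -2.957.
p-value = P(Z < -2.957) ≈ 0.0016.

z = -2.957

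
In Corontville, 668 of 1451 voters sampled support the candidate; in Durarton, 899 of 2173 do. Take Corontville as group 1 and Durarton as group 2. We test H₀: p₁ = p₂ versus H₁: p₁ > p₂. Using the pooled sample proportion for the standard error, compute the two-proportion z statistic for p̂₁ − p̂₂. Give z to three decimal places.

p̂₁ = 668/1451 = 0.460372, p̂₂ = 899/2173 = 0.413714.
Pooled p̂ = (668+899)/(1451+2173) = 1567/3624 = 0.432395.
SE = √(p̂(1−p̂)(1/n₁+1/n₂)) = √(0.432395·0.567605·0.00114937) = √(0.00028209) = 0.016796.
z = (0.460372 − 0.413714)/0.016796 = 0.046658/0.016796 = 2.778.

z = 2.778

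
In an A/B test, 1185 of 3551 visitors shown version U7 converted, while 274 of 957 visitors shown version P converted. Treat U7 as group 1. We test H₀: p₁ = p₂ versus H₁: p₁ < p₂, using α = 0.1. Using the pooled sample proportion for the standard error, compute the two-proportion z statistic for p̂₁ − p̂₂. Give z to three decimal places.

z = 2.781

p̂₁ = 1185/3551 ≈ 0.333709, p̂₂ = 274/957 ≈ 0.286311.
Pooled p̂ = (1185+274)/(3551+957) = 1459/4508 = 0.323647.
SE = √(p̂(1−p̂)(1/n₁+1/n₂)) = √(0.323647·0.676353·0.00132654) = √(0.00029038) = 0.017041.
z = (0.333709 − 0.286311)/0.017041 = 0.047398/0.017041 = 2.781.
p-value = P(Z < 2.781) ≈ 0.9973. With α = 0.1, fail to reject H₀.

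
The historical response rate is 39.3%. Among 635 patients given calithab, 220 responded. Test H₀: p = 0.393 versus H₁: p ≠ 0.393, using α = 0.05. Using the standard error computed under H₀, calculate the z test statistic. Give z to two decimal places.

z = -2.40

p̂ = 220/635 = 0.3465.
Under H₀, SE = √(0.393·0.607/635) = √(0.000375671) = 0.0194.
z = (0.3465 − 0.393)/0.0194 = -0.0465/0.0194 = -2.40.
p-value = 2·P(Z > 2.401) ≈ 0.0163; since p < α = 0.05, reject H₀.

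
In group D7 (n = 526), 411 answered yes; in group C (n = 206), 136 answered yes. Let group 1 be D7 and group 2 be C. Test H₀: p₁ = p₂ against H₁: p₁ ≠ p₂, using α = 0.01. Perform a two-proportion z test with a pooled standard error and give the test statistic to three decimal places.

p̂₁ = 411/526 = 0.78137, p̂₂ = 136/206 = 0.66019.
Pooled p̂ = (411+136)/(526+206) = 547/732 = 0.74727.
SE = √(0.188859 × 0.00675551) = 0.03572.
z = (0.78137 − 0.66019)/0.03572 = 0.12118/0.03572 = 3.392.
p-value = 2·P(Z > 3.392) ≈ 0.0007; since p < α = 0.01, reject H₀.

z = 3.392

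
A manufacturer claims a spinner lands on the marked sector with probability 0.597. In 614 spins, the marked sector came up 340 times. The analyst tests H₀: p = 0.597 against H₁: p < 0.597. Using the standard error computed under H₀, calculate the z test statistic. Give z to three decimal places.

p̂ = 340/614 ≈ 0.55375.
Standard error under H₀: √(0.597×0.403/614) = 0.01979.
z = (0.55375 − 0.597)/0.01979 = -0.04325/0.01979 = -2.185.
p-value = P(Z < -2.185) ≈ 0.0144.

z = -2.185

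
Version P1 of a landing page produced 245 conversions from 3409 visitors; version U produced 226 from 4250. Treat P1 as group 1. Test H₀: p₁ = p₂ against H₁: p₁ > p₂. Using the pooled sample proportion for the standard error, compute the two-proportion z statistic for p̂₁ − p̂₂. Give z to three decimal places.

p̂₁ = 245/3409 = 0.071869, p̂₂ = 226/4250 = 0.053176.
Pooled p̂ = (245+226)/(3409+4250) = 471/7659 = 0.061496.
SE = √(0.0577145 × 0.000528635) = 0.005524.
z = (0.071869 − 0.053176)/0.005524 = 0.018693/0.005524 = 3.384.
p-value = P(Z > 3.384) ≈ 0.0004.

z = 3.384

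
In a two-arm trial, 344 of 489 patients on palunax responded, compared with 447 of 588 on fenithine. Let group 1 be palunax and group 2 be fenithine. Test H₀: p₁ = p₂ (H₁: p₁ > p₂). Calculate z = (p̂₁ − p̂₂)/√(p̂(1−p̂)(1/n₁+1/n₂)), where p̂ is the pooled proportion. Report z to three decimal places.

p̂₁ = 344/489 = 0.703476, p̂₂ = 447/588 = 0.760204.
Pooled p̂ = (344+447)/(489+588) = 791/1077 = 0.734448.
SE = √(0.195034 × 0.00374567) = 0.027028.
z = (0.703476 − 0.760204)/0.027028 = -0.056728/0.027028 = -2.099.

z = -2.099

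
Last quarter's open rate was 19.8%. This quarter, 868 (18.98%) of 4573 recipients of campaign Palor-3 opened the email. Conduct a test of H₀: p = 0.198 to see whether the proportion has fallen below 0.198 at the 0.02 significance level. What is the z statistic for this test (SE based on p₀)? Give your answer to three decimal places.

z = -1.390

p̂ = 868/4573 = 0.18981.
SE = √(p₀(1−p₀)/n) = √(0.1588/4573) = 0.00589.
z = (0.18981 − 0.198)/0.00589 = -0.00819/0.00589 = -1.390.
p-value = P(Z < -1.390) ≈ 0.0823, so at α = 0.02 we fail to reject H₀.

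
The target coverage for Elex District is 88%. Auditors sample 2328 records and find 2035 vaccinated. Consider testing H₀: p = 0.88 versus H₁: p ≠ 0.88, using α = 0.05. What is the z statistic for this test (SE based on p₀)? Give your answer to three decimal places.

p̂ = 2035/2328 = 0.874141.
Under H₀, SE = √(0.88·0.12/2328) = √(4.53608e-05) = 0.006735.
z = (0.874141 − 0.88)/0.006735 = -0.005859/0.006735 = -0.870.
p-value = 2·P(Z > 0.870) ≈ 0.3843. With α = 0.05, fail to reject H₀.

z = -0.870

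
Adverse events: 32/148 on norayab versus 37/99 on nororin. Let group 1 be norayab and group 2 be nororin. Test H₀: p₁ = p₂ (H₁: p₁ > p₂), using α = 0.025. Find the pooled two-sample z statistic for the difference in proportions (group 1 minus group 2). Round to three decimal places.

p̂₁ = 32/148 ≈ 0.21622, p̂₂ = 37/99 ≈ 0.37374.
Pooled p̂ = (32+37)/(148+99) = 69/247 = 0.27935.
SE = √(0.201315 × 0.0168578) = 0.05826.
z = (0.21622 − 0.37374)/0.05826 = -0.15752/0.05826 = -2.704.
p-value = P(Z > -2.704) ≈ 0.9966; since p > α = 0.025, fail to reject H₀.

z = -2.704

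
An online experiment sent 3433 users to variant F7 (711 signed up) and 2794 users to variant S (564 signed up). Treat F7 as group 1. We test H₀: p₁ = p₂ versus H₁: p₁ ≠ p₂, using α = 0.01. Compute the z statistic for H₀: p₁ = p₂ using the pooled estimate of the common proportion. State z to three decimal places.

z = 0.510

p̂₁ = 711/3433 ≈ 0.207107, p̂₂ = 564/2794 ≈ 0.201861.
Pooled p̂ = (711+564)/(3433+2794) = 1275/6227 = 0.204753.
SE = √(p̂(1−p̂)(1/n₁+1/n₂)) = √(0.204753·0.795247·0.0006492) = √(0.000105709) = 0.010281.
z = (0.207107 − 0.201861)/0.010281 = 0.005246/0.010281 = 0.510.
p-value = 2·P(Z > 0.510) ≈ 0.6099. With α = 0.01, fail to reject H₀.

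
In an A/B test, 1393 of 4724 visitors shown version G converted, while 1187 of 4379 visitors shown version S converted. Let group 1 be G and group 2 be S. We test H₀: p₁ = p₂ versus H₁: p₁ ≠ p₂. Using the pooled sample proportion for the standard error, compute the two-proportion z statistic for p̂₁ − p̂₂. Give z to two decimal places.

p̂₁ = 1393/4724 = 0.29488, p̂₂ = 1187/4379 = 0.27107.
Pooled p̂ = (1393+1187)/(4724+4379) = 2580/9103 = 0.28342.
SE = √(p̂(1−p̂)(1/n₁+1/n₂)) = √(0.28342·0.71658·0.000440048) = √(8.93712e-05) = 0.00945.
z = (0.29488 − 0.27107)/0.00945 = 0.02381/0.00945 = 2.52.
Two-sided p-value ≈ 2·Φ(−2.519) = 0.0118.

z = 2.52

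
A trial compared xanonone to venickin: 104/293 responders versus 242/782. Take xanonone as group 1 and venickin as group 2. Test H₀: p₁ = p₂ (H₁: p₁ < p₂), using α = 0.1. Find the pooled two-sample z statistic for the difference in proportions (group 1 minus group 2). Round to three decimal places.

p̂₁ = 104/293 = 0.354949, p̂₂ = 242/782 = 0.309463.
Pooled p̂ = (104+242)/(293+782) = 346/1075 = 0.321860.
SE = √(p̂(1−p̂)(1/n₁+1/n₂)) = √(0.321860·0.678140·0.00469174) = √(0.00102405) = 0.032001.
z = (0.354949 − 0.309463)/0.032001 = 0.045486/0.032001 = 1.421.
p-value = P(Z < 1.421) ≈ 0.9224, so at α = 0.1 we fail to reject H₀.

z = 1.421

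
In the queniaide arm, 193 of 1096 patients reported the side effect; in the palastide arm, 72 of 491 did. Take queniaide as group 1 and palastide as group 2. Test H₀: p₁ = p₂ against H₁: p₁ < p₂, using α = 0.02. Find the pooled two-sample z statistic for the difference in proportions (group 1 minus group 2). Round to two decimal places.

p̂₁ = 193/1096 ≈ 0.1761, p̂₂ = 72/491 ≈ 0.1466.
Pooled p̂ = (193+72)/(1096+491) = 265/1587 = 0.1670.
SE = √(p̂(1−p̂)(1/n₁+1/n₂)) = √(0.1670·0.8330·0.00294907) = √(0.000410212) = 0.0203.
z = (0.1761 − 0.1466)/0.0203 = 0.0295/0.0203 = 1.45.
p-value = P(Z < 1.454) ≈ 0.9271. With α = 0.02, fail to reject H₀.

z = 1.45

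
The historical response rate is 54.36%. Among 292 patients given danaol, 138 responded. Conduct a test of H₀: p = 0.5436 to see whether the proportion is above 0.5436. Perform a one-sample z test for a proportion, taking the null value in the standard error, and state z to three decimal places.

z = -2.436

p̂ = 138/292 = 0.47260.
Under H₀, SE = √(0.5436·0.4564/292) = √(0.000849654) = 0.02915.
z = (0.47260 − 0.5436)/0.02915 = -0.07100/0.02915 = -2.436.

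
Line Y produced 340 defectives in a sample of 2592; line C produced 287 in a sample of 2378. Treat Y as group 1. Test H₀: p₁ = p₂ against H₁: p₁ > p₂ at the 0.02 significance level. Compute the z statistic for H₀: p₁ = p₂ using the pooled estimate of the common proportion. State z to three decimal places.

z = 1.112

p̂₁ = 340/2592 = 0.131173, p̂₂ = 287/2378 = 0.120690.
Pooled p̂ = (340+287)/(2592+2378) = 627/4970 = 0.126157.
SE = √(0.110241 × 0.000806324) = 0.009428.
z = (0.131173 − 0.120690)/0.009428 = 0.010483/0.009428 = 1.112.
p-value = P(Z > 1.112) ≈ 0.1331. With α = 0.02, fail to reject H₀.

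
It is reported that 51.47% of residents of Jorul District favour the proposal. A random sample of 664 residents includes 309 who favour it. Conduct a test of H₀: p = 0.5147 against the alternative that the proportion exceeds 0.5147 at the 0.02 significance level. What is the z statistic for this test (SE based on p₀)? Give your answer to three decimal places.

z = -2.544

p̂ = 309/664 ≈ 0.465361.
Under H₀, SE = √(0.5147·0.4853/664) = √(0.000376181) = 0.019395.
z = (0.465361 − 0.5147)/0.019395 = -0.049339/0.019395 = -2.544.
p-value = P(Z > -2.544) ≈ 0.9945. With α = 0.02, fail to reject H₀.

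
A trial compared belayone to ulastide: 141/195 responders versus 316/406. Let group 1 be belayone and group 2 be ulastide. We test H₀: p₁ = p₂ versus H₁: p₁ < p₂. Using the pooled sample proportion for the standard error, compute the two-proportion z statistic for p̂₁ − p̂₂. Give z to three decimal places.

p̂₁ = 141/195 = 0.72308, p̂₂ = 316/406 = 0.77833.
Pooled p̂ = (141+316)/(195+406) = 457/601 = 0.76040.
SE = √(0.182192 × 0.00759126) = 0.03719.
z = (0.72308 − 0.77833)/0.03719 = -0.05525/0.03719 = -1.486.

z = -1.486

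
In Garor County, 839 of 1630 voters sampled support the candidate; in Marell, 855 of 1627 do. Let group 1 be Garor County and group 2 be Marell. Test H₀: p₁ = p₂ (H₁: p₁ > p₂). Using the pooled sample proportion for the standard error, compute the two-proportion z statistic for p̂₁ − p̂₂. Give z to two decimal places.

p̂₁ = 839/1630 = 0.5147, p̂₂ = 855/1627 = 0.5255.
Pooled p̂ = (839+855)/(1630+1627) = 1694/3257 = 0.5201.
SE = √(0.249596 × 0.00122813) = 0.0175.
z = (0.5147 − 0.5255)/0.0175 = -0.0108/0.0175 = -0.62.

z = -0.62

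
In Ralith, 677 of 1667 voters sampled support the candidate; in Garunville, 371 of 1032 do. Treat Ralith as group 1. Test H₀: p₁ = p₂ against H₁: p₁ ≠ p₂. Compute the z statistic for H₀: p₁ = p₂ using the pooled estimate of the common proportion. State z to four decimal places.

z = 2.4152

p̂₁ = 677/1667 = 0.406119, p̂₂ = 371/1032 = 0.359496.
Pooled p̂ = (677+371)/(1667+1032) = 1048/2699 = 0.388292.
SE = √(0.237521 × 0.00156887) = 0.019304.
z = (0.406119 − 0.359496)/0.019304 = 0.046623/0.019304 = 2.4152.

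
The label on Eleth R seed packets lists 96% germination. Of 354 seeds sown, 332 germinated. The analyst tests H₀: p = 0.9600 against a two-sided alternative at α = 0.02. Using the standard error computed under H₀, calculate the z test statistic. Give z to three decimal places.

p̂ = 332/354 ≈ 0.93785.
SE = √(p₀(1−p₀)/n) = √(0.0384/354) = 0.01042.
z = (0.93785 − 0.96)/0.01042 = -0.02215/0.01042 = -2.126.
p-value = 2·P(Z > 2.126) ≈ 0.0335, so at α = 0.02 we fail to reject H₀.

z = -2.126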